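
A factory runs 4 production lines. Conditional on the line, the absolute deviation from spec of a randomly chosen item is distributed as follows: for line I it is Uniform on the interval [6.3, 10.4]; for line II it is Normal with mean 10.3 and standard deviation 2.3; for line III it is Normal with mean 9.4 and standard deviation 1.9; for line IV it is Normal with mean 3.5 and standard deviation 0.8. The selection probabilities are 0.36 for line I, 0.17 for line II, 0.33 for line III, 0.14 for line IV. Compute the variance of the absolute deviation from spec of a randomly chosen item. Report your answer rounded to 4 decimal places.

6.9879

Per component, I: μ=8.35, E[X²]=71.1233; II: μ=10.3, E[X²]=111.38; III: μ=9.4, E[X²]=91.97; IV: μ=3.5, E[X²]=12.89.
E[X] = 0.36·8.35 + 0.17·10.3 + 0.33·9.4 + 0.14·3.5 = 8.349.
E[X²] = 0.36·71.1233 + 0.17·111.38 + 0.33·91.97 + 0.14·12.89 = 76.6937.
Var(X) = E[X²] − (E[X])² = 76.6937 − 69.7058 = 6.9879.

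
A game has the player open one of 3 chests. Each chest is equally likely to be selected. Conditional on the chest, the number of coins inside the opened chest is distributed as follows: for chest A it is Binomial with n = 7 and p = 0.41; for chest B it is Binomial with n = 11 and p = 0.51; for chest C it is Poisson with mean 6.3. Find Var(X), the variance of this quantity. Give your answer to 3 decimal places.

5.775

Per component, A: μ=2.87, E[X²]=9.9302; B: μ=5.61, E[X²]=34.221; C: μ=6.3, E[X²]=45.99.
E[X] = 0.333333·2.87 + 0.333333·5.61 + 0.333333·6.3 = 4.92667.
E[X²] = 0.333333·9.9302 + 0.333333·34.221 + 0.333333·45.99 = 30.0471.
Var(X) = E[X²] − (E[X])² = 30.0471 − 24.272 = 5.77502.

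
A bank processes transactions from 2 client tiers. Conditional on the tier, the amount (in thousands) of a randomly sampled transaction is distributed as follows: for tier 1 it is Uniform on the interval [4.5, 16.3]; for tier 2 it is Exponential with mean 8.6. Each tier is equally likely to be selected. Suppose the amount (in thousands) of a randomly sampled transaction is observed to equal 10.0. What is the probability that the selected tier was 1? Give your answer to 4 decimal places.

Likelihoods f(10.0 | ·): 1: 0.0847458; 2: 0.0363503.
Posterior ∝ prior × likelihood. Numerator for 1: 0.5·0.0847458 = 0.0423729.
Normalizing constant: 0.5·0.0847458 + 0.5·0.0363503 = 0.060548.
P(1 | observation) = 0.0423729 / 0.060548 = 0.699823.

0.6998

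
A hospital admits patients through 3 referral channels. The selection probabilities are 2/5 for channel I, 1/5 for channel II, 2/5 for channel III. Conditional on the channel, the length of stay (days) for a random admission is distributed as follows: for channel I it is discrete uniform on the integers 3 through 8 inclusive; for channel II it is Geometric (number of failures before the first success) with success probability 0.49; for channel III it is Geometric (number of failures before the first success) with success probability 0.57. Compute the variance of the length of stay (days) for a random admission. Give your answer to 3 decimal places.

7.322

Per component, I: μ=5.5, E[X²]=33.1667; II: μ=1.04082, E[X²]=3.20741; III: μ=0.754386, E[X²]=1.89258.
E[X] = 0.4·5.5 + 0.2·1.04082 + 0.4·0.754386 = 2.70992.
E[X²] = 0.4·33.1667 + 0.2·3.20741 + 0.4·1.89258 = 14.6652.
Var(X) = E[X²] − (E[X])² = 14.6652 − 7.34365 = 7.32153.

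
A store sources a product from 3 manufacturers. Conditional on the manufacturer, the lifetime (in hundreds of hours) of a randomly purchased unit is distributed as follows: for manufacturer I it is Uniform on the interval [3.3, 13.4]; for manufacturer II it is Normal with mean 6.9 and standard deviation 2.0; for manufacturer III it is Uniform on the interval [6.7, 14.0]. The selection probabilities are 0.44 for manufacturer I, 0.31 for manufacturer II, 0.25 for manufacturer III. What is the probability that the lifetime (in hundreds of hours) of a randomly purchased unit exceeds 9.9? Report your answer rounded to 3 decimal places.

Conditional on each manufacturer, P(X > 9.9): I: 0.346535; II: 0.0668072; III: 0.561644.
By total probability, P(X > 9.9) = 0.44·0.346535 + 0.31·0.0668072 + 0.25·0.561644 = 0.313596.

0.314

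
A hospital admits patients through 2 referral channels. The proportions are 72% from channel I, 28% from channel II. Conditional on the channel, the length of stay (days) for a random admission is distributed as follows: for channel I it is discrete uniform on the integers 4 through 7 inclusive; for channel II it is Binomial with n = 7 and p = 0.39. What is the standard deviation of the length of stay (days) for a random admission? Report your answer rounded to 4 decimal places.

1.7068

Per component, I: μ=5.5, E[X²]=31.5; II: μ=2.73, E[X²]=9.1182.
E[X] = 0.72·5.5 + 0.28·2.73 = 4.7244.
E[X²] = 0.72·31.5 + 0.28·9.1182 = 25.2331.
Var(X) = E[X²] − (E[X])² = 25.2331 − 22.32 = 2.91314.
SD(X) = √2.91314 = 1.70679.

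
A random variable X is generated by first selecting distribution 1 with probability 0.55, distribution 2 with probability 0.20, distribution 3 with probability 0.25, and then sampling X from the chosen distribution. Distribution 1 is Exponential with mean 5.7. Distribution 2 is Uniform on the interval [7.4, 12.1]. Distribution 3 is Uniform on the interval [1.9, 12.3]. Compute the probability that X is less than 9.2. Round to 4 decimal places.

0.6926

Conditional on each component, P(X < 9.2): 1: 0.800917; 2: 0.382979; 3: 0.701923.
By total probability, P(X < 9.2) = 0.55·0.800917 + 0.2·0.382979 + 0.25·0.701923 = 0.692581.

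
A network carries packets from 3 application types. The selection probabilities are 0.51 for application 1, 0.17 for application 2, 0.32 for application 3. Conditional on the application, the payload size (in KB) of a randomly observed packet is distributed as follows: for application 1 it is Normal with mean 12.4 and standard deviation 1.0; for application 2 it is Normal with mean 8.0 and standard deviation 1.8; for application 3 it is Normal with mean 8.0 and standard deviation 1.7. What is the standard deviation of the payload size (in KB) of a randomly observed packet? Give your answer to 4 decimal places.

Per component, 1: μ=12.4, E[X²]=154.76; 2: μ=8, E[X²]=67.24; 3: μ=8, E[X²]=66.89.
E[X] = 0.51·12.4 + 0.17·8 + 0.32·8 = 10.244.
E[X²] = 0.51·154.76 + 0.17·67.24 + 0.32·66.89 = 111.763.
Var(X) = E[X²] − (E[X])² = 111.763 − 104.94 = 6.82366.
SD(X) = √6.82366 = 2.61221.

2.6122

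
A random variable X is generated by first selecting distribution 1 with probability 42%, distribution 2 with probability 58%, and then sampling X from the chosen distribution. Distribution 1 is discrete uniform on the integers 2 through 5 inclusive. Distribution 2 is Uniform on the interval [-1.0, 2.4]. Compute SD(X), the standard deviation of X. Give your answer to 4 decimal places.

Per component, 1: μ=3.5, E[X²]=13.5; 2: μ=0.7, E[X²]=1.45333.
E[X] = 0.42·3.5 + 0.58·0.7 = 1.876.
E[X²] = 0.42·13.5 + 0.58·1.45333 = 6.51293.
Var(X) = E[X²] − (E[X])² = 6.51293 − 3.51938 = 2.99356.
SD(X) = √2.99356 = 1.73019.

1.7302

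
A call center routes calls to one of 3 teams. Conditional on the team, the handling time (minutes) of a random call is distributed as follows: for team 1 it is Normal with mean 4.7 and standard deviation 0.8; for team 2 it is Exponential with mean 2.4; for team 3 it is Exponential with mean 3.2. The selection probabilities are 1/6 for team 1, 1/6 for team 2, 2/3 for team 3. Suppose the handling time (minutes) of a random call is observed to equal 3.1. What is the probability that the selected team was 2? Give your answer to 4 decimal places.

0.1744

Likelihoods f(3.1 | ·): 1: 0.0674887; 2: 0.114505; 3: 0.118612.
Posterior ∝ prior × likelihood. Numerator for 2: 0.166667·0.114505 = 0.0190842.
Normalizing constant: 0.166667·0.0674887 + 0.166667·0.114505 + 0.666667·0.118612 = 0.109407.
P(2 | observation) = 0.0190842 / 0.109407 = 0.174433.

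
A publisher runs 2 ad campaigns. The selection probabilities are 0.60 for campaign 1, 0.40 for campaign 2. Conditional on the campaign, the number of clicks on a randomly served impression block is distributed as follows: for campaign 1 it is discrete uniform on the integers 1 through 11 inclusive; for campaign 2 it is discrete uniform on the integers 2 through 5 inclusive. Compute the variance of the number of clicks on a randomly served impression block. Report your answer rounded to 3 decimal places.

8.000

Per component, 1: μ=6, E[X²]=46; 2: μ=3.5, E[X²]=13.5.
E[X] = 0.6·6 + 0.4·3.5 = 5.
E[X²] = 0.6·46 + 0.4·13.5 = 33.
Var(X) = E[X²] − (E[X])² = 33 − 25 = 8.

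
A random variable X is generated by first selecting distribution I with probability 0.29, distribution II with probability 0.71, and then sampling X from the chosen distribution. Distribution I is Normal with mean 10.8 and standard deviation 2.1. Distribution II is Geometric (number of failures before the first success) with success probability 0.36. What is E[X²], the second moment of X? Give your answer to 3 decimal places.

40.855

For each component E[X²] = Var + (mean)², giving I: 121.05; II: 8.09877.
Overall E[X²] = 0.29·121.05 + 0.71·8.09877 = 40.8546.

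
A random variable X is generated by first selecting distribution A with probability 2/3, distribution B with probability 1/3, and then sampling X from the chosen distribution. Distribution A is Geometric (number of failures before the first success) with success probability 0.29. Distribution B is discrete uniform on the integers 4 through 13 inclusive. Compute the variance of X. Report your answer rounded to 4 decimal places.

16.5167

Per component, A: μ=2.44828, E[X²]=14.4364; B: μ=8.5, E[X²]=80.5.
E[X] = 0.666667·2.44828 + 0.333333·8.5 = 4.46552.
E[X²] = 0.666667·14.4364 + 0.333333·80.5 = 36.4576.
Var(X) = E[X²] − (E[X])² = 36.4576 − 19.9408 = 16.5167.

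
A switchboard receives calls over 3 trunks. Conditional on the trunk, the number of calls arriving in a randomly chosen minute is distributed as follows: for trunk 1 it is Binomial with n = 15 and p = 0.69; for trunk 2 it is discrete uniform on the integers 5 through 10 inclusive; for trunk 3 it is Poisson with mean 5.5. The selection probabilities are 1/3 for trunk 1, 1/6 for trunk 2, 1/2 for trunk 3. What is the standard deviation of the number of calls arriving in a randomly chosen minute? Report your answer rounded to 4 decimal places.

Per component, 1: μ=10.35, E[X²]=110.331; 2: μ=7.5, E[X²]=59.1667; 3: μ=5.5, E[X²]=35.75.
E[X] = 0.333333·10.35 + 0.166667·7.5 + 0.5·5.5 = 7.45.
E[X²] = 0.333333·110.331 + 0.166667·59.1667 + 0.5·35.75 = 64.5131.
Var(X) = E[X²] − (E[X])² = 64.5131 − 55.5025 = 9.01061.
SD(X) = √9.01061 = 3.00177.

3.0018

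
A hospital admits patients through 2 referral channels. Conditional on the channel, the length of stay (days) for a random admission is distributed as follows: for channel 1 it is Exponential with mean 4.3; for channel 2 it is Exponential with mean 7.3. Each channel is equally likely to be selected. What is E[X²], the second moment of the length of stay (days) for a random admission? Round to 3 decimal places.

71.780

For each component E[X²] = Var + (mean)², giving 1: 36.98; 2: 106.58.
Overall E[X²] = 0.5·36.98 + 0.5·106.58 = 71.78.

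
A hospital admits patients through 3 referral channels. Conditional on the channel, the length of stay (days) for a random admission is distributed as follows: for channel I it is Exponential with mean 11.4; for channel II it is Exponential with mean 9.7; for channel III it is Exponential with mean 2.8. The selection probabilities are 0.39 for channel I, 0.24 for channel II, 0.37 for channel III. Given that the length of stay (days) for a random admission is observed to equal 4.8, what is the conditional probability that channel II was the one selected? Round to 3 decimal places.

0.246

Likelihoods f(4.8 | ·): I: 0.057575; II: 0.0628521; III: 0.0643187.
Posterior ∝ prior × likelihood. Numerator for II: 0.24·0.0628521 = 0.0150845.
Normalizing constant: 0.39·0.057575 + 0.24·0.0628521 + 0.37·0.0643187 = 0.0613367.
P(II | observation) = 0.0150845 / 0.0613367 = 0.245929.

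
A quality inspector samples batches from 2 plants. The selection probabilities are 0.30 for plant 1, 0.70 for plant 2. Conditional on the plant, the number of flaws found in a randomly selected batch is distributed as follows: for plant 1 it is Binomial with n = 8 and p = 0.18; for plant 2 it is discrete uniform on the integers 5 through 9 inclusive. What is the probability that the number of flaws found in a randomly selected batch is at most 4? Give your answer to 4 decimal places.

0.2980

Conditional on each plant, P(X ≤ 4): 1: 0.993484; 2: 0.
By total probability, P(X ≤ 4) = 0.3·0.993484 + 0.7·0 = 0.298045.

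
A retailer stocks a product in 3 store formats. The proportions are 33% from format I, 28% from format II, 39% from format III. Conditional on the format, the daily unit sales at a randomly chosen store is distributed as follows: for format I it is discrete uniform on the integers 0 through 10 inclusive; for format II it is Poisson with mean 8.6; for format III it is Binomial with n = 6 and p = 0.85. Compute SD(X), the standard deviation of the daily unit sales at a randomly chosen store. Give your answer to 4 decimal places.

Per component, I: μ=5, E[X²]=35; II: μ=8.6, E[X²]=82.56; III: μ=5.1, E[X²]=26.775.
E[X] = 0.33·5 + 0.28·8.6 + 0.39·5.1 = 6.047.
E[X²] = 0.33·35 + 0.28·82.56 + 0.39·26.775 = 45.109.
Var(X) = E[X²] − (E[X])² = 45.109 − 36.5662 = 8.54284.
SD(X) = √8.54284 = 2.92281.

2.9228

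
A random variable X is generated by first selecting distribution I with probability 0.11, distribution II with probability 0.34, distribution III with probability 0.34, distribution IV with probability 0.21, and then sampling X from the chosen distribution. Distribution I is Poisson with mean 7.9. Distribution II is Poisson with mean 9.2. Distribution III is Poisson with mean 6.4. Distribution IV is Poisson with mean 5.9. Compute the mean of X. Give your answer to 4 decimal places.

Component means — I: 7.9; II: 9.2; III: 6.4; IV: 5.9.
E[X] = 0.11·7.9 + 0.34·9.2 + 0.34·6.4 + 0.21·5.9 = 7.412.

7.4120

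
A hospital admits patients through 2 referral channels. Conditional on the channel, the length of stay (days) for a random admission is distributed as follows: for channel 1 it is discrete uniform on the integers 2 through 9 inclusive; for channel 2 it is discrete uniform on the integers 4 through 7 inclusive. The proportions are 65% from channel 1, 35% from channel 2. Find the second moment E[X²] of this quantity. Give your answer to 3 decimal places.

34.100

For each component E[X²] = Var + (mean)², giving 1: 35.5; 2: 31.5.
Overall E[X²] = 0.65·35.5 + 0.35·31.5 = 34.1.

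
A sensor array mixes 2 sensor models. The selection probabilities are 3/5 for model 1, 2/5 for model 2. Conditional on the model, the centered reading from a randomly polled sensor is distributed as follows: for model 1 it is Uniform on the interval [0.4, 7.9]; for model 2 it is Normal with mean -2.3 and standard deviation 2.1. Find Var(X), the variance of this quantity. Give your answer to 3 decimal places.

14.561

Per component, 1: μ=4.15, E[X²]=21.91; 2: μ=-2.3, E[X²]=9.7.
E[X] = 0.6·4.15 + 0.4·-2.3 = 1.57.
E[X²] = 0.6·21.91 + 0.4·9.7 = 17.026.
Var(X) = E[X²] − (E[X])² = 17.026 − 2.4649 = 14.5611.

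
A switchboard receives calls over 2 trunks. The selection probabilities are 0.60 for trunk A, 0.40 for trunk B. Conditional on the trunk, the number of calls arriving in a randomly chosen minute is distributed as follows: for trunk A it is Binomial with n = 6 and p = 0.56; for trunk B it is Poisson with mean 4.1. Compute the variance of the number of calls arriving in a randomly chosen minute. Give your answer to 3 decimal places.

2.658

Per component, A: μ=3.36, E[X²]=12.768; B: μ=4.1, E[X²]=20.91.
E[X] = 0.6·3.36 + 0.4·4.1 = 3.656.
E[X²] = 0.6·12.768 + 0.4·20.91 = 16.0248.
Var(X) = E[X²] − (E[X])² = 16.0248 − 13.3663 = 2.65846.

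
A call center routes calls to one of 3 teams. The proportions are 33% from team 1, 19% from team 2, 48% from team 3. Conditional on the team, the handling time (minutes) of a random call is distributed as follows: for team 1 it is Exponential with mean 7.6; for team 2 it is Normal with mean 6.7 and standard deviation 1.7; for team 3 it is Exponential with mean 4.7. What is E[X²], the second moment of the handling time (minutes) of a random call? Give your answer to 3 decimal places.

68.406

For each component E[X²] = Var + (mean)², giving 1: 115.52; 2: 47.78; 3: 44.18.
Overall E[X²] = 0.33·115.52 + 0.19·47.78 + 0.48·44.18 = 68.4062.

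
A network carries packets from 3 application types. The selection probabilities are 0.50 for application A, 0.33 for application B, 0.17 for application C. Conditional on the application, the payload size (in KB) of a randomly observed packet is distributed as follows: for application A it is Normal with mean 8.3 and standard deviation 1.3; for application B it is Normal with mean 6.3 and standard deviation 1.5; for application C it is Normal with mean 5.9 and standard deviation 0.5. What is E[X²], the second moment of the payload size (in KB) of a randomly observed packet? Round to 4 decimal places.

For each component E[X²] = Var + (mean)², giving A: 70.58; B: 41.94; C: 35.06.
Overall E[X²] = 0.5·70.58 + 0.33·41.94 + 0.17·35.06 = 55.0904.

55.0904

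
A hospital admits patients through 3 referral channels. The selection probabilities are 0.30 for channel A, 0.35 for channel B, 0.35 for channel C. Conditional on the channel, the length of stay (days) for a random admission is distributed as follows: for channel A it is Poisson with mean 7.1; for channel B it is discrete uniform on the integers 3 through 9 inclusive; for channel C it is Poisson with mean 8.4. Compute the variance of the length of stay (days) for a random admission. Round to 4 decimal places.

7.4801

Per component, A: μ=7.1, E[X²]=57.51; B: μ=6, E[X²]=40; C: μ=8.4, E[X²]=78.96.
E[X] = 0.3·7.1 + 0.35·6 + 0.35·8.4 = 7.17.
E[X²] = 0.3·57.51 + 0.35·40 + 0.35·78.96 = 58.889.
Var(X) = E[X²] − (E[X])² = 58.889 − 51.4089 = 7.4801.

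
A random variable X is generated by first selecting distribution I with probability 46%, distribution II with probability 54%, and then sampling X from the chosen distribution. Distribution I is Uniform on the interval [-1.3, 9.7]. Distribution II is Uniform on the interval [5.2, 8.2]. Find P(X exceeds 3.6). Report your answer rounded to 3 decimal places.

0.795

Conditional on each component, P(X > 3.6): I: 0.554545; II: 1.
By total probability, P(X > 3.6) = 0.46·0.554545 + 0.54·1 = 0.795091.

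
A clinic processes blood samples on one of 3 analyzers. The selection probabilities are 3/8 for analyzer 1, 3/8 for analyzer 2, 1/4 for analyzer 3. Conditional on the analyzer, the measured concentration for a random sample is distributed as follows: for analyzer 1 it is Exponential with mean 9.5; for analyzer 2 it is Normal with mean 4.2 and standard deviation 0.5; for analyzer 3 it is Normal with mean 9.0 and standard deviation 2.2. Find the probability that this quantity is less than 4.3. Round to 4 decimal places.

Conditional on each analyzer, P(X < 4.3): 1: 0.364048; 2: 0.57926; 3: 0.0163249.
By total probability, P(X < 4.3) = 0.375·0.364048 + 0.375·0.57926 + 0.25·0.0163249 = 0.357821.

0.3578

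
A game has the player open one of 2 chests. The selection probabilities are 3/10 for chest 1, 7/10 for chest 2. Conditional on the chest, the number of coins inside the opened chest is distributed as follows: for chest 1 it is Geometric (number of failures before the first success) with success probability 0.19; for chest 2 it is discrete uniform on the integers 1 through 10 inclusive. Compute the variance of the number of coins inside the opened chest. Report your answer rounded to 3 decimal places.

12.828

Per component, 1: μ=4.26316, E[X²]=40.6122; 2: μ=5.5, E[X²]=38.5.
E[X] = 0.3·4.26316 + 0.7·5.5 = 5.12895.
E[X²] = 0.3·40.6122 + 0.7·38.5 = 39.1337.
Var(X) = E[X²] − (E[X])² = 39.1337 − 26.3061 = 12.8276.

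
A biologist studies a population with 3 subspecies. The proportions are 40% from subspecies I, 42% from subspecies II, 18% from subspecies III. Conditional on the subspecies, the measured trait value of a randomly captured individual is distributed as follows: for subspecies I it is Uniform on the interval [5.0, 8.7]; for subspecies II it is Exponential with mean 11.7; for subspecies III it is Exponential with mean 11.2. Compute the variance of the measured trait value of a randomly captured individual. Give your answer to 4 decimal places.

Per component, I: μ=6.85, E[X²]=48.0633; II: μ=11.7, E[X²]=273.78; III: μ=11.2, E[X²]=250.88.
E[X] = 0.4·6.85 + 0.42·11.7 + 0.18·11.2 = 9.67.
E[X²] = 0.4·48.0633 + 0.42·273.78 + 0.18·250.88 = 179.371.
Var(X) = E[X²] − (E[X])² = 179.371 − 93.5089 = 85.8624.

85.8624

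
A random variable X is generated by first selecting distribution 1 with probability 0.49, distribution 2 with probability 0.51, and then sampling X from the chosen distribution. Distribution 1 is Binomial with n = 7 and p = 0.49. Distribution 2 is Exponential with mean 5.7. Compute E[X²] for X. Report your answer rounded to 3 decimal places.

For each component E[X²] = Var + (mean)², giving 1: 13.5142; 2: 64.98.
Overall E[X²] = 0.49·13.5142 + 0.51·64.98 = 39.7618.

39.762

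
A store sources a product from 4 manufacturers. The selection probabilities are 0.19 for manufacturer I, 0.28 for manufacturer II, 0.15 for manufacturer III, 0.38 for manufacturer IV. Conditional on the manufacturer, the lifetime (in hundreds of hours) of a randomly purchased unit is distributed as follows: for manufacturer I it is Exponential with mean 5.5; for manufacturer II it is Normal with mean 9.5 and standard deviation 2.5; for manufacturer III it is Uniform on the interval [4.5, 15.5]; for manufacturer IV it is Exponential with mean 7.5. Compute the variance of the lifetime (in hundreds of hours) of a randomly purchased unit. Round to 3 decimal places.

32.894

Per component, I: μ=5.5, E[X²]=60.5; II: μ=9.5, E[X²]=96.5; III: μ=10, E[X²]=110.083; IV: μ=7.5, E[X²]=112.5.
E[X] = 0.19·5.5 + 0.28·9.5 + 0.15·10 + 0.38·7.5 = 8.055.
E[X²] = 0.19·60.5 + 0.28·96.5 + 0.15·110.083 + 0.38·112.5 = 97.7775.
Var(X) = E[X²] − (E[X])² = 97.7775 − 64.883 = 32.8945.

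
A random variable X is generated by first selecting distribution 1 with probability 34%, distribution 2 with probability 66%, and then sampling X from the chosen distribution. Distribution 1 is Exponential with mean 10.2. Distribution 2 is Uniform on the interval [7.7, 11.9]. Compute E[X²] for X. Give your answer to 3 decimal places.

135.104

For each component E[X²] = Var + (mean)², giving 1: 208.08; 2: 97.51.
Overall E[X²] = 0.34·208.08 + 0.66·97.51 = 135.104.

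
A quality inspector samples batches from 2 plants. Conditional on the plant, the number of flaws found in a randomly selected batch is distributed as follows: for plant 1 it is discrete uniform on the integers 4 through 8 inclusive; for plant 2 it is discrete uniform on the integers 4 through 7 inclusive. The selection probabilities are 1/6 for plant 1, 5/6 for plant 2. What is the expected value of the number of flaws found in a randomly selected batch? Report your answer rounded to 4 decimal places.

Component means — 1: 6; 2: 5.5.
E[X] = 0.166667·6 + 0.833333·5.5 = 5.58333.

5.5833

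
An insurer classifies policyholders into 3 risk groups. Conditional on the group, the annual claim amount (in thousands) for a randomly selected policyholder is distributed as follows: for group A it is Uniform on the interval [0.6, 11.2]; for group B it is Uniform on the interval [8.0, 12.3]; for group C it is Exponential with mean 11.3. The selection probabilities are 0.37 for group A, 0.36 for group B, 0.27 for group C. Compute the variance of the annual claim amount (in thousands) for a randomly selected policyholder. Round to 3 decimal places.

Per component, A: μ=5.9, E[X²]=44.1733; B: μ=10.15, E[X²]=104.563; C: μ=11.3, E[X²]=255.38.
E[X] = 0.37·5.9 + 0.36·10.15 + 0.27·11.3 = 8.888.
E[X²] = 0.37·44.1733 + 0.36·104.563 + 0.27·255.38 = 122.94.
Var(X) = E[X²] − (E[X])² = 122.94 − 78.9965 = 43.943.

43.943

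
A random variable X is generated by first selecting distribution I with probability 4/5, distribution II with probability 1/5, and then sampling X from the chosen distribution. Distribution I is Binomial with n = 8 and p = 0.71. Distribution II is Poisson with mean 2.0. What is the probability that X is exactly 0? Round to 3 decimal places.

0.027

Conditional on each component, P(X = 0): I: 5.00246e-05; II: 0.135335.
By total probability, P(X = 0) = 0.8·5.00246e-05 + 0.2·0.135335 = 0.0271071.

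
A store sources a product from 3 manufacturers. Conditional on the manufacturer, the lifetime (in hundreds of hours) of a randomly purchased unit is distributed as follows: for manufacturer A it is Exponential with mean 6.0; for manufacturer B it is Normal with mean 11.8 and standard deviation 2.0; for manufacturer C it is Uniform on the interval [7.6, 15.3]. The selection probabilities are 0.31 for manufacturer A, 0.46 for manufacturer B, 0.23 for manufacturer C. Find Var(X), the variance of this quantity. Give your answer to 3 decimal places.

Per component, A: μ=6, E[X²]=72; B: μ=11.8, E[X²]=143.24; C: μ=11.45, E[X²]=136.043.
E[X] = 0.31·6 + 0.46·11.8 + 0.23·11.45 = 9.9215.
E[X²] = 0.31·72 + 0.46·143.24 + 0.23·136.043 = 119.5.
Var(X) = E[X²] − (E[X])² = 119.5 − 98.4362 = 21.0642.

21.064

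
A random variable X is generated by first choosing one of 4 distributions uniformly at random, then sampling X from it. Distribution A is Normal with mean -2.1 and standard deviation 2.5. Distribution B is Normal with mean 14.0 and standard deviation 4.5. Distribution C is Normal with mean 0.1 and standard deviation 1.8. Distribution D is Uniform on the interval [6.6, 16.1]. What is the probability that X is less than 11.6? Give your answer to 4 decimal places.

Conditional on each component, P(X < 11.6): A: 1; B: 0.296901; C: 1; D: 0.526316.
By total probability, P(X < 11.6) = 0.25·1 + 0.25·0.296901 + 0.25·1 + 0.25·0.526316 = 0.705804.

0.7058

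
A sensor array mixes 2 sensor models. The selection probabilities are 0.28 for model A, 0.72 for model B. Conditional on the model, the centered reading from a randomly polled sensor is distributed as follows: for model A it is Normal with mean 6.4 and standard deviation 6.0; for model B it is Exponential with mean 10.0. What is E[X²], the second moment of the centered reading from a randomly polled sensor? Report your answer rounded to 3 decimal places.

165.549

For each component E[X²] = Var + (mean)², giving A: 76.96; B: 200.
Overall E[X²] = 0.28·76.96 + 0.72·200 = 165.549.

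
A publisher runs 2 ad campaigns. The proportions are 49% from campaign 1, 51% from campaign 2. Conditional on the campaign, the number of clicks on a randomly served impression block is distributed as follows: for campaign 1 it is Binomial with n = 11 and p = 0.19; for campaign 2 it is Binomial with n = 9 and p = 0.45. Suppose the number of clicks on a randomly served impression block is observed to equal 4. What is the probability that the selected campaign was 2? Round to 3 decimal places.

0.733

Likelihoods P(X=4 | ·): 1: 0.0983838; 2: 0.260036.
Posterior ∝ prior × likelihood. Numerator for 2: 0.51·0.260036 = 0.132619.
Normalizing constant: 0.49·0.0983838 + 0.51·0.260036 = 0.180827.
P(2 | observation) = 0.132619 / 0.180827 = 0.733402.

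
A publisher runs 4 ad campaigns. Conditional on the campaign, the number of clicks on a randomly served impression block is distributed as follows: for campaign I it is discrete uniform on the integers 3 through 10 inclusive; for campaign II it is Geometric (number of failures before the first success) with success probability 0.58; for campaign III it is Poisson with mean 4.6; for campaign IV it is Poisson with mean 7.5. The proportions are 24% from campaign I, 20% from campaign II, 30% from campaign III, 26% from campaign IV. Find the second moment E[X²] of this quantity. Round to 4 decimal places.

For each component E[X²] = Var + (mean)², giving I: 47.5; II: 1.77289; III: 25.76; IV: 63.75.
Overall E[X²] = 0.24·47.5 + 0.2·1.77289 + 0.3·25.76 + 0.26·63.75 = 36.0576.

36.0576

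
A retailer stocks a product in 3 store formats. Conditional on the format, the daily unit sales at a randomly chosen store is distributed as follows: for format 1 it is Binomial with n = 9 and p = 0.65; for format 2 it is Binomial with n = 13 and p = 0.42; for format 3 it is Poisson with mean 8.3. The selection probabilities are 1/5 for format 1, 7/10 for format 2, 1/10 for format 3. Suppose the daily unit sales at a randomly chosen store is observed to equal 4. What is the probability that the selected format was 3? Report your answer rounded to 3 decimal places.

0.034

Likelihoods P(X=4 | ·): 1: 0.118131; 2: 0.165255; 3: 0.0491425.
Posterior ∝ prior × likelihood. Numerator for 3: 0.1·0.0491425 = 0.00491425.
Normalizing constant: 0.2·0.118131 + 0.7·0.165255 + 0.1·0.0491425 = 0.144219.
P(3 | observation) = 0.00491425 / 0.144219 = 0.0340749.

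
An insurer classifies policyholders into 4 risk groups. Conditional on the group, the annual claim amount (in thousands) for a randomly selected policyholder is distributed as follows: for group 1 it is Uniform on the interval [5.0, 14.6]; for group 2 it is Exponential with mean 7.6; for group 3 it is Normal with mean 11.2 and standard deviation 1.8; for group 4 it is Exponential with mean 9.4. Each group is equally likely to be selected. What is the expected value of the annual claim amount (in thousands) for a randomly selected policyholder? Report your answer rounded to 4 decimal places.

9.5000

Component means — 1: 9.8; 2: 7.6; 3: 11.2; 4: 9.4.
E[X] = 0.25·9.8 + 0.25·7.6 + 0.25·11.2 + 0.25·9.4 = 9.5.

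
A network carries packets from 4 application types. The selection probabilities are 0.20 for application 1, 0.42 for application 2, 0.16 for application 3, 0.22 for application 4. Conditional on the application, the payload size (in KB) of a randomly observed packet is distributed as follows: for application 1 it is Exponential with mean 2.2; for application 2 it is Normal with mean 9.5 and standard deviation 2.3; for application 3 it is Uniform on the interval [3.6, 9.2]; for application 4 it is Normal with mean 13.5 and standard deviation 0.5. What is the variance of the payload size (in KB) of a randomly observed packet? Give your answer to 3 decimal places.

Per component, 1: μ=2.2, E[X²]=9.68; 2: μ=9.5, E[X²]=95.54; 3: μ=6.4, E[X²]=43.5733; 4: μ=13.5, E[X²]=182.5.
E[X] = 0.2·2.2 + 0.42·9.5 + 0.16·6.4 + 0.22·13.5 = 8.424.
E[X²] = 0.2·9.68 + 0.42·95.54 + 0.16·43.5733 + 0.22·182.5 = 89.1845.
Var(X) = E[X²] − (E[X])² = 89.1845 − 70.9638 = 18.2208.

18.221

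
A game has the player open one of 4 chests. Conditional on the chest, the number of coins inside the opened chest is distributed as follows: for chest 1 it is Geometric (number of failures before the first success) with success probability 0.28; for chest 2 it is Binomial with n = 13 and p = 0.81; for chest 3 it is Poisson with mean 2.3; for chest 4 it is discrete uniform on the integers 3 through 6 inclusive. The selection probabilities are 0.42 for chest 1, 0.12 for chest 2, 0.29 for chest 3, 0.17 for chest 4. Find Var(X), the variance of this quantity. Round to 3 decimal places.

Per component, 1: μ=2.57143, E[X²]=15.7959; 2: μ=10.53, E[X²]=112.882; 3: μ=2.3, E[X²]=7.59; 4: μ=4.5, E[X²]=21.5.
E[X] = 0.42·2.57143 + 0.12·10.53 + 0.29·2.3 + 0.17·4.5 = 3.7756.
E[X²] = 0.42·15.7959 + 0.12·112.882 + 0.29·7.59 + 0.17·21.5 = 26.0362.
Var(X) = E[X²] − (E[X])² = 26.0362 − 14.2552 = 11.781.

11.781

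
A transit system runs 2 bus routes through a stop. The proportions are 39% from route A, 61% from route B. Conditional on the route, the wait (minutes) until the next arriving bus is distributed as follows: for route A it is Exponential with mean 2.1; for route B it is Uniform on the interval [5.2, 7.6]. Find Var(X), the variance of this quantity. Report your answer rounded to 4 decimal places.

Per component, A: μ=2.1, E[X²]=8.82; B: μ=6.4, E[X²]=41.44.
E[X] = 0.39·2.1 + 0.61·6.4 = 4.723.
E[X²] = 0.39·8.82 + 0.61·41.44 = 28.7182.
Var(X) = E[X²] − (E[X])² = 28.7182 − 22.3067 = 6.41147.

6.4115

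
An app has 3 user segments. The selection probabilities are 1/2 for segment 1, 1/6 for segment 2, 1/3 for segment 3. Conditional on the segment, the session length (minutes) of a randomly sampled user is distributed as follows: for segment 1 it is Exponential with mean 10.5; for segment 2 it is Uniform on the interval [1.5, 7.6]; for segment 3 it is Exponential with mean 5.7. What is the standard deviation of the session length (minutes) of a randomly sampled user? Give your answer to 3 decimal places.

8.564

Per component, 1: μ=10.5, E[X²]=220.5; 2: μ=4.55, E[X²]=23.8033; 3: μ=5.7, E[X²]=64.98.
E[X] = 0.5·10.5 + 0.166667·4.55 + 0.333333·5.7 = 7.90833.
E[X²] = 0.5·220.5 + 0.166667·23.8033 + 0.333333·64.98 = 135.877.
Var(X) = E[X²] − (E[X])² = 135.877 − 62.5417 = 73.3355.
SD(X) = √73.3355 = 8.56361.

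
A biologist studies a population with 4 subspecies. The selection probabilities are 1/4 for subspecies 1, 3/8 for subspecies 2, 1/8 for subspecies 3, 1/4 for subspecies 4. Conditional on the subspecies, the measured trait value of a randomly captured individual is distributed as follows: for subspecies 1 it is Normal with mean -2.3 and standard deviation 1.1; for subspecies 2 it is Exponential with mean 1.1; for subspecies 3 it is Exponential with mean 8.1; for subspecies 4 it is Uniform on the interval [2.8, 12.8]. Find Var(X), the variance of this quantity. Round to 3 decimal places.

Per component, 1: μ=-2.3, E[X²]=6.5; 2: μ=1.1, E[X²]=2.42; 3: μ=8.1, E[X²]=131.22; 4: μ=7.8, E[X²]=69.1733.
E[X] = 0.25·-2.3 + 0.375·1.1 + 0.125·8.1 + 0.25·7.8 = 2.8.
E[X²] = 0.25·6.5 + 0.375·2.42 + 0.125·131.22 + 0.25·69.1733 = 36.2283.
Var(X) = E[X²] − (E[X])² = 36.2283 − 7.84 = 28.3883.

28.388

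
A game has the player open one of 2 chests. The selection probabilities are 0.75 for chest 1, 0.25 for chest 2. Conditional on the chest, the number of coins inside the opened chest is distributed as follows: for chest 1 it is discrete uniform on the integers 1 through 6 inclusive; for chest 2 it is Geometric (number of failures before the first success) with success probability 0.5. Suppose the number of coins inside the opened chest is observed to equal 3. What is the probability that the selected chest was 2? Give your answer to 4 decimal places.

Likelihoods P(X=3 | ·): 1: 0.166667; 2: 0.0625.
Posterior ∝ prior × likelihood. Numerator for 2: 0.25·0.0625 = 0.015625.
Normalizing constant: 0.75·0.166667 + 0.25·0.0625 = 0.140625.
P(2 | observation) = 0.015625 / 0.140625 = 0.111111.

0.1111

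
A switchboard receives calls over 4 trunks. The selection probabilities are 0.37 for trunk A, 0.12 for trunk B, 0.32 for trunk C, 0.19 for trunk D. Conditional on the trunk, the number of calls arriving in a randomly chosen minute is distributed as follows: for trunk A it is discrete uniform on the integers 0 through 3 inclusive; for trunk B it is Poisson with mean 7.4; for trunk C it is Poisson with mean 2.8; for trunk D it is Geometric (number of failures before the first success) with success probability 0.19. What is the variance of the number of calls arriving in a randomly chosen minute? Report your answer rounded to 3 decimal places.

9.959

Per component, A: μ=1.5, E[X²]=3.5; B: μ=7.4, E[X²]=62.16; C: μ=2.8, E[X²]=10.64; D: μ=4.26316, E[X²]=40.6122.
E[X] = 0.37·1.5 + 0.12·7.4 + 0.32·2.8 + 0.19·4.26316 = 3.149.
E[X²] = 0.37·3.5 + 0.12·62.16 + 0.32·10.64 + 0.19·40.6122 = 19.8753.
Var(X) = E[X²] − (E[X])² = 19.8753 − 9.9162 = 9.95911.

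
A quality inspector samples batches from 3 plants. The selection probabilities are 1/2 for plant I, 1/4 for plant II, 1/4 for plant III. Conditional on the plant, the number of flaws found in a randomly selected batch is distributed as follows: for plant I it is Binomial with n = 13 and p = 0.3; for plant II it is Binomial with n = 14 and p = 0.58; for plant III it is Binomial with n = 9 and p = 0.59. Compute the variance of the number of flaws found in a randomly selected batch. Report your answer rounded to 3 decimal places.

Per component, I: μ=3.9, E[X²]=17.94; II: μ=8.12, E[X²]=69.3448; III: μ=5.31, E[X²]=30.3732.
E[X] = 0.5·3.9 + 0.25·8.12 + 0.25·5.31 = 5.3075.
E[X²] = 0.5·17.94 + 0.25·69.3448 + 0.25·30.3732 = 33.8995.
Var(X) = E[X²] − (E[X])² = 33.8995 − 28.1696 = 5.72994.

5.730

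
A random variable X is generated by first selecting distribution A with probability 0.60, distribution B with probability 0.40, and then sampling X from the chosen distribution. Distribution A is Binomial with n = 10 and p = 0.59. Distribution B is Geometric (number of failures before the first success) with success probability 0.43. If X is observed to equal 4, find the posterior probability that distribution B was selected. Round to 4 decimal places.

0.2002

Likelihoods P(X=4 | ·): A: 0.120873; B: 0.0453908.
Posterior ∝ prior × likelihood. Numerator for B: 0.4·0.0453908 = 0.0181563.
Normalizing constant: 0.6·0.120873 + 0.4·0.0453908 = 0.0906803.
P(B | observation) = 0.0181563 / 0.0906803 = 0.200223.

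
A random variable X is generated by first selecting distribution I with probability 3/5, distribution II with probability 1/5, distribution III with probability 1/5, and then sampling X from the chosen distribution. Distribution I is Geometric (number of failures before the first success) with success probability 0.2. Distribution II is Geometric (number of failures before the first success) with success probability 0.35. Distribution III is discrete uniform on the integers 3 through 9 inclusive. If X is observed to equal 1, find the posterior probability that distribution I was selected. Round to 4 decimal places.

0.6784

Likelihoods P(X=1 | ·): I: 0.16; II: 0.2275; III: 0.
Posterior ∝ prior × likelihood. Numerator for I: 0.6·0.16 = 0.096.
Normalizing constant: 0.6·0.16 + 0.2·0.2275 + 0.2·0 = 0.1415.
P(I | observation) = 0.096 / 0.1415 = 0.678445.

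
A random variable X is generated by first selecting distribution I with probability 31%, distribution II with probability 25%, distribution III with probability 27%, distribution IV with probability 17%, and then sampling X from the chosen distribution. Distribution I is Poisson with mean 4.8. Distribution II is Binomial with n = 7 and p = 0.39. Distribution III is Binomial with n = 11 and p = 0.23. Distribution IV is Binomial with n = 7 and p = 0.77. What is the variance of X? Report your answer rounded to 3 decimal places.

4.102

Per component, I: μ=4.8, E[X²]=27.84; II: μ=2.73, E[X²]=9.1182; III: μ=2.53, E[X²]=8.349; IV: μ=5.39, E[X²]=30.2918.
E[X] = 0.31·4.8 + 0.25·2.73 + 0.27·2.53 + 0.17·5.39 = 3.7699.
E[X²] = 0.31·27.84 + 0.25·9.1182 + 0.27·8.349 + 0.17·30.2918 = 18.3138.
Var(X) = E[X²] − (E[X])² = 18.3138 − 14.2121 = 4.10164.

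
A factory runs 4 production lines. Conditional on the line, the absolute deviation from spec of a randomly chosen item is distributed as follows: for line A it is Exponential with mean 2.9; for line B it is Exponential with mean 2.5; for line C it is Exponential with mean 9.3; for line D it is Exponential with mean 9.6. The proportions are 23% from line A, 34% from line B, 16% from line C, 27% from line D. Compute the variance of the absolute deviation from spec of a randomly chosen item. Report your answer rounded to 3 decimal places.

54.235

Per component, A: μ=2.9, E[X²]=16.82; B: μ=2.5, E[X²]=12.5; C: μ=9.3, E[X²]=172.98; D: μ=9.6, E[X²]=184.32.
E[X] = 0.23·2.9 + 0.34·2.5 + 0.16·9.3 + 0.27·9.6 = 5.597.
E[X²] = 0.23·16.82 + 0.34·12.5 + 0.16·172.98 + 0.27·184.32 = 85.5618.
Var(X) = E[X²] − (E[X])² = 85.5618 − 31.3264 = 54.2354.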